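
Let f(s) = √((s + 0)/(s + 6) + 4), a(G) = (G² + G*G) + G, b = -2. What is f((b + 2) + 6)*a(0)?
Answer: 0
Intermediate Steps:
a(G) = G + 2*G² (a(G) = (G² + G²) + G = 2*G² + G = G + 2*G²)
f(s) = √(4 + s/(6 + s)) (f(s) = √(s/(6 + s) + 4) = √(4 + s/(6 + s)))
f((b + 2) + 6)*a(0) = √((24 + 5*((-2 + 2) + 6))/(6 + ((-2 + 2) + 6)))*(0*(1 + 2*0)) = √((24 + 5*(0 + 6))/(6 + (0 + 6)))*(0*(1 + 0)) = √((24 + 5*6)/(6 + 6))*(0*1) = √((24 + 30)/12)*0 = √((1/12)*54)*0 = √(9/2)*0 = (3*√2/2)*0 = 0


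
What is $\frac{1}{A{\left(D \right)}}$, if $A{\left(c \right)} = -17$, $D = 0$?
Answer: $- \frac{1}{17} \approx -0.058824$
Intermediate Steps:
$\frac{1}{A{\left(D \right)}} = \frac{1}{-17} = - \frac{1}{17}$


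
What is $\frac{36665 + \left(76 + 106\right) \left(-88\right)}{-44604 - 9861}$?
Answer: $- \frac{6883}{18155} \approx -0.37912$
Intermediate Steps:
$\frac{36665 + \left(76 + 106\right) \left(-88\right)}{-44604 - 9861} = \frac{36665 + 182 \left(-88\right)}{-54465} = \left(36665 - 16016\right) \left(- \frac{1}{54465}\right) = 20649 \left(- \frac{1}{54465}\right) = - \frac{6883}{18155}$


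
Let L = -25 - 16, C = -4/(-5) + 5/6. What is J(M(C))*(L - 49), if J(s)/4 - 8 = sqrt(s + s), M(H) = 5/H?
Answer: -2880 - 3600*sqrt(3)/7 ≈ -3770.8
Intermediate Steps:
C = 49/30 (C = -4*(-1/5) + 5*(1/6) = 4/5 + 5/6 = 49/30 ≈ 1.6333)
L = -41
J(s) = 32 + 4*sqrt(2)*sqrt(s) (J(s) = 32 + 4*sqrt(s + s) = 32 + 4*sqrt(2*s) = 32 + 4*(sqrt(2)*sqrt(s)) = 32 + 4*sqrt(2)*sqrt(s))
J(M(C))*(L - 49) = (32 + 4*sqrt(2)*sqrt(5/(49/30)))*(-41 - 49) = (32 + 4*sqrt(2)*sqrt(5*(30/49)))*(-90) = (32 + 4*sqrt(2)*sqrt(150/49))*(-90) = (32 + 4*sqrt(2)*(5*sqrt(6)/7))*(-90) = (32 + 40*sqrt(3)/7)*(-90) = -2880 - 3600*sqrt(3)/7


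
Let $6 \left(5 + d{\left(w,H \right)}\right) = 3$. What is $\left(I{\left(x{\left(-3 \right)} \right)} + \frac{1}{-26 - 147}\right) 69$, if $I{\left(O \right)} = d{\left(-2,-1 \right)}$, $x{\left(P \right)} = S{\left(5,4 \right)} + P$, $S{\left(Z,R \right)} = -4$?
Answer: $- \frac{107571}{346} \approx -310.9$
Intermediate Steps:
$d{\left(w,H \right)} = - \frac{9}{2}$ ($d{\left(w,H \right)} = -5 + \frac{1}{6} \cdot 3 = -5 + \frac{1}{2} = - \frac{9}{2}$)
$x{\left(P \right)} = -4 + P$
$I{\left(O \right)} = - \frac{9}{2}$
$\left(I{\left(x{\left(-3 \right)} \right)} + \frac{1}{-26 - 147}\right) 69 = \left(- \frac{9}{2} + \frac{1}{-26 - 147}\right) 69 = \left(- \frac{9}{2} + \frac{1}{-173}\right) 69 = \left(- \frac{9}{2} - \frac{1}{173}\right) 69 = \left(- \frac{1559}{346}\right) 69 = - \frac{107571}{346}$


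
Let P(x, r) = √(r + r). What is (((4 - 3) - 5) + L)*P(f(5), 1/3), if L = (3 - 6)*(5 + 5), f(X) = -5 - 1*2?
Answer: -34*√6/3 ≈ -27.761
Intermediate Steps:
f(X) = -7 (f(X) = -5 - 2 = -7)
P(x, r) = √2*√r (P(x, r) = √(2*r) = √2*√r)
L = -30 (L = -3*10 = -30)
(((4 - 3) - 5) + L)*P(f(5), 1/3) = (((4 - 3) - 5) - 30)*(√2*√(1/3)) = ((1 - 5) - 30)*(√2*√(⅓)) = (-4 - 30)*(√2*(√3/3)) = -34*√6/3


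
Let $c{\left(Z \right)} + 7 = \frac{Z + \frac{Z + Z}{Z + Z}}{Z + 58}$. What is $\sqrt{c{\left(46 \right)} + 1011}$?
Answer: $\frac{3 \sqrt{301782}}{52} \approx 31.693$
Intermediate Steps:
$c{\left(Z \right)} = -7 + \frac{1 + Z}{58 + Z}$ ($c{\left(Z \right)} = -7 + \frac{Z + \frac{Z + Z}{Z + Z}}{Z + 58} = -7 + \frac{Z + \frac{2 Z}{2 Z}}{58 + Z} = -7 + \frac{Z + 2 Z \frac{1}{2 Z}}{58 + Z} = -7 + \frac{Z + 1}{58 + Z} = -7 + \frac{1 + Z}{58 + Z}$)
$\sqrt{c{\left(46 \right)} + 1011} = \sqrt{\frac{3 \left(-135 - 92\right)}{58 + 46} + 1011} = \sqrt{\frac{3 \left(-135 - 92\right)}{104} + 1011} = \sqrt{3 \cdot \frac{1}{104} \left(-227\right) + 1011} = \sqrt{- \frac{681}{104} + 1011} = \sqrt{\frac{104463}{104}} = \frac{3 \sqrt{301782}}{52}$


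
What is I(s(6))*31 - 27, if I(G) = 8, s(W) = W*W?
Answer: 221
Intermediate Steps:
s(W) = W**2
I(s(6))*31 - 27 = 8*31 - 27 = 248 - 27 = 221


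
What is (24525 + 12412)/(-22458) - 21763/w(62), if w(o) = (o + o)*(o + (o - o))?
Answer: -386362555/86328552 ≈ -4.4755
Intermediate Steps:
w(o) = 2*o² (w(o) = (2*o)*(o + 0) = (2*o)*o = 2*o²)
(24525 + 12412)/(-22458) - 21763/w(62) = (24525 + 12412)/(-22458) - 21763/(2*62²) = 36937*(-1/22458) - 21763/(2*3844) = -36937/22458 - 21763/7688 = -386362555/86328552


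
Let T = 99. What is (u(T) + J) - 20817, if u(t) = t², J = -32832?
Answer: -43848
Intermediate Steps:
(u(T) + J) - 20817 = (99² - 32832) - 20817 = (9801 - 32832) - 20817 = -23031 - 20817 = -43848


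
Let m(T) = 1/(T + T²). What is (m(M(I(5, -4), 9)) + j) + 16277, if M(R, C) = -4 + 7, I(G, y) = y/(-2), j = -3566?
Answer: 152533/12 ≈ 12711.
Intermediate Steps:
I(G, y) = -y/2 (I(G, y) = y*(-½) = -y/2)
M(R, C) = 3
(m(M(I(5, -4), 9)) + j) + 16277 = (1/(3*(1 + 3)) - 3566) + 16277 = ((⅓)/4 - 3566) + 16277 = ((⅓)*(¼) - 3566) + 16277 = (1/12 - 3566) + 16277 = -42791/12 + 16277 = 152533/12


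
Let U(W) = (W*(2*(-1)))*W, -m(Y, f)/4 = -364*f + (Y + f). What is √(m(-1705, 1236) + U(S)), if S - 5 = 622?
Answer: √1015234 ≈ 1007.6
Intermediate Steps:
m(Y, f) = -4*Y + 1452*f (m(Y, f) = -4*(-364*f + (Y + f)) = -4*(Y - 363*f) = -4*Y + 1452*f)
S = 627 (S = 5 + 622 = 627)
U(W) = -2*W² (U(W) = (W*(-2))*W = (-2*W)*W = -2*W²)
√(m(-1705, 1236) + U(S)) = √((-4*(-1705) + 1452*1236) - 2*627²) = √((6820 + 1794672) - 2*393129) = √(1801492 - 786258) = √1015234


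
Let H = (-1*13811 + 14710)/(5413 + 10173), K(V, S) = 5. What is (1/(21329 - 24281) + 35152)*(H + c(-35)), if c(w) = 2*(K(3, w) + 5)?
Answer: 32440068163157/46009872 ≈ 7.0507e+5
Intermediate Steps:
c(w) = 20 (c(w) = 2*(5 + 5) = 2*10 = 20)
H = 899/15586 (H = (-13811 + 14710)/15586 = 899*(1/15586) = 899/15586 ≈ 0.057680)
(1/(21329 - 24281) + 35152)*(H + c(-35)) = (1/(21329 - 24281) + 35152)*(899/15586 + 20) = (1/(-2952) + 35152)*(312619/15586) = (-1/2952 + 35152)*(312619/15586) = (103768703/2952)*(312619/15586) = 32440068163157/46009872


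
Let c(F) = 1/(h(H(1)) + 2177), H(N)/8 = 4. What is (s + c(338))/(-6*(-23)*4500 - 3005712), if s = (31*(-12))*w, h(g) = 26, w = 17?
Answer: 13931771/5253520536 ≈ 0.0026519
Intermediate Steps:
H(N) = 32 (H(N) = 8*4 = 32)
s = -6324 (s = (31*(-12))*17 = -372*17 = -6324)
c(F) = 1/2203 (c(F) = 1/(26 + 2177) = 1/2203)
(s + c(338))/(-6*(-23)*4500 - 3005712) = (-6324 + 1/2203)/(-6*(-23)*4500 - 3005712) = -13931771/(2203*(138*4500 - 3005712)) = -13931771/(2203*(621000 - 3005712)) = -13931771/2203/(-2384712) = -13931771/2203*(-1/2384712) = 13931771/5253520536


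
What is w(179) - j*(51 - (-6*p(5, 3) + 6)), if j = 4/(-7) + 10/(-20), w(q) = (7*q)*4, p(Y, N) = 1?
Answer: 70933/14 ≈ 5066.6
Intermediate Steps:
w(q) = 28*q
j = -15/14 (j = 4*(-1/7) + 10*(-1/20) = -4/7 - 1/2 = -15/14 ≈ -1.0714)
w(179) - j*(51 - (-6*p(5, 3) + 6)) = 28*179 - (-15)*(51 - (-6*1 + 6))/14 = 5012 - (-15)*(51 - (-6 + 6))/14 = 5012 - (-15)*(51 - 1*0)/14 = 5012 - (-15)*(51 + 0)/14 = 5012 - (-15)*51/14 = 5012 - 1*(-765/14) = 5012 + 765/14 = 70933/14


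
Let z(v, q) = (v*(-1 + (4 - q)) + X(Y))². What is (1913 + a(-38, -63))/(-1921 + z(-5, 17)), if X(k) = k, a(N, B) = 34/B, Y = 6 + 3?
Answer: 24097/54432 ≈ 0.44270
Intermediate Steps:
Y = 9
z(v, q) = (9 + v*(3 - q))² (z(v, q) = (v*(-1 + (4 - q)) + 9)² = (v*(3 - q) + 9)² = (9 + v*(3 - q))²)
(1913 + a(-38, -63))/(-1921 + z(-5, 17)) = (1913 + 34/(-63))/(-1921 + (9 + 3*(-5) - 1*17*(-5))²) = (1913 + 34*(-1/63))/(-1921 + (9 - 15 + 85)²) = (1913 - 34/63)/(-1921 + 79²) = 120485/(63*(-1921 + 6241)) = (120485/63)/4320 = (120485/63)*(1/4320) = 24097/54432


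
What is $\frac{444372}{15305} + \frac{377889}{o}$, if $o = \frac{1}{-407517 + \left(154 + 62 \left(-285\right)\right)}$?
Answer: $- \frac{2458217094688413}{15305} \approx -1.6062 \cdot 10^{11}$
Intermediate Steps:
$o = - \frac{1}{425033}$ ($o = \frac{1}{-407517 + \left(154 - 17670\right)} = \frac{1}{-407517 - 17516} = \frac{1}{-425033} = - \frac{1}{425033} \approx -2.3528 \cdot 10^{-6}$)
$\frac{444372}{15305} + \frac{377889}{o} = \frac{444372}{15305} + \frac{377889}{- \frac{1}{425033}} = 444372 \cdot \frac{1}{15305} + 377889 \left(-425033\right) = \frac{444372}{15305} - 160615295337 = - \frac{2458217094688413}{15305}$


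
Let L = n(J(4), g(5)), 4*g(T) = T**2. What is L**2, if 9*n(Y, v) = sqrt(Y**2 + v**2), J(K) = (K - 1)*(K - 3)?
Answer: 769/1296 ≈ 0.59336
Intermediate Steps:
J(K) = (-1 + K)*(-3 + K)
g(T) = T**2/4
n(Y, v) = sqrt(Y**2 + v**2)/9
L = sqrt(769)/36 (L = sqrt((3 + 4**2 - 4*4)**2 + ((1/4)*5**2)**2)/9 = sqrt((3 + 16 - 16)**2 + ((1/4)*25)**2)/9 = sqrt(3**2 + (25/4)**2)/9 = sqrt(9 + 625/16)/9 = sqrt(769/16)/9 = (sqrt(769)/4)/9 = sqrt(769)/36 ≈ 0.77030)
L**2 = (sqrt(769)/36)**2 = 769/1296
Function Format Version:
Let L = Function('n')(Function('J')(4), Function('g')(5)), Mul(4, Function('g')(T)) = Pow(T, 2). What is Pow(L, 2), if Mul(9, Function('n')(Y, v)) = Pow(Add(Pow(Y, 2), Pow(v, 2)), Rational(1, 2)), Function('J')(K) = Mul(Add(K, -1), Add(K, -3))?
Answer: Rational(769, 1296) ≈ 0.59336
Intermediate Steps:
Function('J')(K) = Mul(Add(-1, K), Add(-3, K))
Function('g')(T) = Mul(Rational(1, 4), Pow(T, 2))
Function('n')(Y, v) = Mul(Rational(1, 9), Pow(Add(Pow(Y, 2), Pow(v, 2)), Rational(1, 2)))
L = Mul(Rational(1, 36), Pow(769, Rational(1, 2))) (L = Mul(Rational(1, 9), Pow(Add(Pow(Add(3, Pow(4, 2), Mul(-4, 4)), 2), Pow(Mul(Rational(1, 4), Pow(5, 2)), 2)), Rational(1, 2))) = Mul(Rational(1, 9), Pow(Add(Pow(Add(3, 16, -16), 2), Pow(Mul(Rational(1, 4), 25), 2)), Rational(1, 2))) = Mul(Rational(1, 9), Pow(Add(Pow(3, 2), Pow(Rational(25, 4), 2)), Rational(1, 2))) = Mul(Rational(1, 9), Pow(Add(9, Rational(625, 16)), Rational(1, 2))) = Mul(Rational(1, 9), Pow(Rational(769, 16), Rational(1, 2))) = Mul(Rational(1, 9), Mul(Rational(1, 4), Pow(769, Rational(1, 2)))) = Mul(Rational(1, 36), Pow(769, Rational(1, 2))) ≈ 0.77030)
Pow(L, 2) = Pow(Mul(Rational(1, 36), Pow(769, Rational(1, 2))), 2) = Rational(769, 1296)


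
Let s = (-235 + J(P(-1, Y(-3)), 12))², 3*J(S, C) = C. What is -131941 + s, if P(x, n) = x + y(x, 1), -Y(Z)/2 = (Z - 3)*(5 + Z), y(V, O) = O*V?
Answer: -78580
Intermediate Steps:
Y(Z) = -2*(-3 + Z)*(5 + Z) (Y(Z) = -2*(Z - 3)*(5 + Z) = -2*(-3 + Z)*(5 + Z))
P(x, n) = 2*x (P(x, n) = x + 1*x = x + x = 2*x)
J(S, C) = C/3
s = 53361 (s = (-235 + (⅓)*12)² = (-235 + 4)² = (-231)² = 53361)
-131941 + s = -131941 + 53361 = -78580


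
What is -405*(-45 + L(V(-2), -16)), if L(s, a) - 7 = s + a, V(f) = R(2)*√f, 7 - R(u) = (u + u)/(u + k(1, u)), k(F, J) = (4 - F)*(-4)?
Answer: 21870 - 2997*I*√2 ≈ 21870.0 - 4238.4*I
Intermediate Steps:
k(F, J) = -16 + 4*F
R(u) = 7 - 2*u/(-12 + u) (R(u) = 7 - (u + u)/(u + (-16 + 4*1)) = 7 - 2*u/(u + (-16 + 4)) = 7 - 2*u/(u - 12) = 7 - 2*u/(-12 + u))
V(f) = 37*√f/5 (V(f) = ((-84 + 5*2)/(-12 + 2))*√f = ((-84 + 10)/(-10))*√f = (-⅒*(-74))*√f = 37*√f/5)
L(s, a) = 7 + a + s (L(s, a) = 7 + (s + a) = 7 + (a + s) = 7 + a + s)
-405*(-45 + L(V(-2), -16)) = -405*(-45 + (7 - 16 + 37*√(-2)/5)) = -405*(-45 + (7 - 16 + 37*(I*√2)/5)) = -405*(-45 + (7 - 16 + 37*I*√2/5)) = -405*(-45 + (-9 + 37*I*√2/5)) = -405*(-54 + 37*I*√2/5) = 21870 - 2997*I*√2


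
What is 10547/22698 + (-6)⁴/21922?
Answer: 1343443/2564874 ≈ 0.52379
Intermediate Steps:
10547/22698 + (-6)⁴/21922 = 10547*(1/22698) + 1296*(1/21922) = 10547/22698 + 648/10961 = 1343443/2564874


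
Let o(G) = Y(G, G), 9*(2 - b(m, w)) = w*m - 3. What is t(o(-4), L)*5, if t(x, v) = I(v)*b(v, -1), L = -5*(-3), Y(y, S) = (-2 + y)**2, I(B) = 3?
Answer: 60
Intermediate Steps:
b(m, w) = 7/3 - m*w/9 (b(m, w) = 2 - (w*m - 3)/9 = 2 - (m*w - 3)/9 = 2 - (-3 + m*w)/9 = 2 + (1/3 - m*w/9) = 7/3 - m*w/9)
o(G) = (-2 + G)**2
L = 15
t(x, v) = 7 + v/3 (t(x, v) = 3*(7/3 - 1/9*v*(-1)) = 3*(7/3 + v/9) = 7 + v/3)
t(o(-4), L)*5 = (7 + (1/3)*15)*5 = (7 + 5)*5 = 12*5 = 60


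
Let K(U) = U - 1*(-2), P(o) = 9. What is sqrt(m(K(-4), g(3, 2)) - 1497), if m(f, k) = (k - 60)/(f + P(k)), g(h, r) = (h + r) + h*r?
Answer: 4*I*sqrt(94) ≈ 38.781*I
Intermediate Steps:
K(U) = 2 + U (K(U) = U + 2 = 2 + U)
g(h, r) = h + r + h*r
m(f, k) = (-60 + k)/(9 + f) (m(f, k) = (k - 60)/(f + 9) = (-60 + k)/(9 + f))
sqrt(m(K(-4), g(3, 2)) - 1497) = sqrt((-60 + (3 + 2 + 3*2))/(9 + (2 - 4)) - 1497) = sqrt((-60 + (3 + 2 + 6))/(9 - 2) - 1497) = sqrt((-60 + 11)/7 - 1497) = sqrt((1/7)*(-49) - 1497) = sqrt(-7 - 1497) = sqrt(-1504) = 4*I*sqrt(94)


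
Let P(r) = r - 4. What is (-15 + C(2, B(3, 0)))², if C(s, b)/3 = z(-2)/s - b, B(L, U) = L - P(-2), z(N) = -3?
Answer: 8649/4 ≈ 2162.3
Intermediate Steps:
P(r) = -4 + r
B(L, U) = 6 + L (B(L, U) = L - (-4 - 2) = L - 1*(-6) = L + 6 = 6 + L)
C(s, b) = -9/s - 3*b (C(s, b) = 3*(-3/s - b) = 3*(-b - 3/s) = -9/s - 3*b)
(-15 + C(2, B(3, 0)))² = (-15 + (-9/2 - 3*(6 + 3)))² = (-15 + (-9*½ - 3*9))² = (-15 + (-9/2 - 27))² = (-15 - 63/2)² = (-93/2)² = 8649/4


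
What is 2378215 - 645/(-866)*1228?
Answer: 1030163125/433 ≈ 2.3791e+6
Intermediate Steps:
2378215 - 645/(-866)*1228 = 2378215 - 645*(-1/866)*1228 = 2378215 + (645/866)*1228 = 2378215 + 396030/433 = 1030163125/433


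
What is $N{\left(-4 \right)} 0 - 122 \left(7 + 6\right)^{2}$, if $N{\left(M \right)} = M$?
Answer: $-20618$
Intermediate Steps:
$N{\left(-4 \right)} 0 - 122 \left(7 + 6\right)^{2} = \left(-4\right) 0 - 122 \left(7 + 6\right)^{2} = 0 - 122 \cdot 13^{2} = 0 - 20618 = -20618$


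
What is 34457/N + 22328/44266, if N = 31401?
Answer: 1113197545/694998333 ≈ 1.6017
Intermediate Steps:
34457/N + 22328/44266 = 34457/31401 + 22328/44266 = 34457*(1/31401) + 22328*(1/44266) = 34457/31401 + 11164/22133 = 1113197545/694998333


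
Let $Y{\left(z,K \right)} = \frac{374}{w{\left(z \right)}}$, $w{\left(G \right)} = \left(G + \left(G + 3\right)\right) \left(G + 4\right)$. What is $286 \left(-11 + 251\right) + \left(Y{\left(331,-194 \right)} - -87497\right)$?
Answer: $\frac{34783420549}{222775} \approx 1.5614 \cdot 10^{5}$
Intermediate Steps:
$w{\left(G \right)} = \left(3 + 2 G\right) \left(4 + G\right)$ ($w{\left(G \right)} = \left(G + \left(3 + G\right)\right) \left(4 + G\right) = \left(3 + 2 G\right) \left(4 + G\right)$)
$Y{\left(z,K \right)} = \frac{374}{12 + 2 z^{2} + 11 z}$
$286 \left(-11 + 251\right) + \left(Y{\left(331,-194 \right)} - -87497\right) = 286 \left(-11 + 251\right) + \left(\frac{374}{12 + 2 \cdot 331^{2} + 11 \cdot 331} - -87497\right) = 286 \cdot 240 + \left(\frac{374}{12 + 2 \cdot 109561 + 3641} + 87497\right) = 68640 + \left(\frac{374}{12 + 219122 + 3641} + 87497\right) = 68640 + \left(\frac{374}{222775} + 87497\right) = 68640 + \frac{19492144549}{222775} = \frac{34783420549}{222775}$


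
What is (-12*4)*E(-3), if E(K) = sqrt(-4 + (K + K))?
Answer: -48*I*sqrt(10) ≈ -151.79*I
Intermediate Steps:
E(K) = sqrt(-4 + 2*K)
(-12*4)*E(-3) = (-12*4)*sqrt(-4 + 2*(-3)) = -48*sqrt(-4 - 6) = -48*I*sqrt(10)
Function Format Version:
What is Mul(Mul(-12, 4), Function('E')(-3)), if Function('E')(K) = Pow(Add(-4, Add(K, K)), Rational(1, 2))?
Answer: Mul(-48, I, Pow(10, Rational(1, 2))) ≈ Mul(-151.79, I)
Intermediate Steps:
Function('E')(K) = Pow(Add(-4, Mul(2, K)), Rational(1, 2))
Mul(Mul(-12, 4), Function('E')(-3)) = Mul(Mul(-12, 4), Pow(Add(-4, Mul(2, -3)), Rational(1, 2))) = Mul(-48, Pow(Add(-4, -6), Rational(1, 2))) = Mul(-48, Pow(-10, Rational(1, 2))) = Mul(-48, Mul(I, Pow(10, Rational(1, 2)))) = Mul(-48, I, Pow(10, Rational(1, 2)))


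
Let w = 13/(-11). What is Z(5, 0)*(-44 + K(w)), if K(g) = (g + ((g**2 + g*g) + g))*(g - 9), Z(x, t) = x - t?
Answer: -321940/1331 ≈ -241.88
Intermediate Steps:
w = -13/11 (w = 13*(-1/11) = -13/11 ≈ -1.1818)
K(g) = (-9 + g)*(2*g + 2*g**2) (K(g) = (g + ((g**2 + g**2) + g))*(-9 + g) = (g + (2*g**2 + g))*(-9 + g) = (g + (g + 2*g**2))*(-9 + g) = (2*g + 2*g**2)*(-9 + g) = (-9 + g)*(2*g + 2*g**2))
Z(5, 0)*(-44 + K(w)) = (5 - 1*0)*(-44 + 2*(-13/11)*(-9 + (-13/11)**2 - 8*(-13/11))) = (5 + 0)*(-44 + 2*(-13/11)*(-9 + 169/121 + 104/11)) = 5*(-44 + 2*(-13/11)*(224/121)) = 5*(-44 - 5824/1331) = 5*(-64388/1331) = -321940/1331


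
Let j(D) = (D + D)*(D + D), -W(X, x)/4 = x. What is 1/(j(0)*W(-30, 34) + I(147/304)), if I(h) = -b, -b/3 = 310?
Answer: 1/930 ≈ 0.0010753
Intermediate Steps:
b = -930 (b = -3*310 = -930)
W(X, x) = -4*x
j(D) = 4*D² (j(D) = (2*D)*(2*D) = 4*D²)
I(h) = 930 (I(h) = -1*(-930) = 930)
1/(j(0)*W(-30, 34) + I(147/304)) = 1/((4*0²)*(-4*34) + 930) = 1/((4*0)*(-136) + 930) = 1/(0*(-136) + 930) = 1/(0 + 930) = 1/930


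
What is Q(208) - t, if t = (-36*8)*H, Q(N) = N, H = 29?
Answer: 8560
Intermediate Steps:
t = -8352 (t = -36*8*29 = -288*29 = -8352)
Q(208) - t = 208 - 1*(-8352) = 208 + 8352 = 8560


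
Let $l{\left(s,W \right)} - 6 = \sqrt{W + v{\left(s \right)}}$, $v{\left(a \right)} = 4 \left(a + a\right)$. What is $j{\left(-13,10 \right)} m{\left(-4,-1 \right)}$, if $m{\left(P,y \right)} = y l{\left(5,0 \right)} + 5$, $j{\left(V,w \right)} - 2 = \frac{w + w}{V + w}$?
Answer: $\frac{14}{3} + \frac{28 \sqrt{10}}{3} \approx 34.181$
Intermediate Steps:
$v{\left(a \right)} = 8 a$ ($v{\left(a \right)} = 4 \cdot 2 a = 8 a$)
$j{\left(V,w \right)} = 2 + \frac{2 w}{V + w}$ ($j{\left(V,w \right)} = 2 + \frac{w + w}{V + w} = 2 + \frac{2 w}{V + w}$)
$l{\left(s,W \right)} = 6 + \sqrt{W + 8 s}$
$m{\left(P,y \right)} = 5 + y \left(6 + 2 \sqrt{10}\right)$ ($m{\left(P,y \right)} = y \left(6 + \sqrt{0 + 8 \cdot 5}\right) + 5 = y \left(6 + \sqrt{0 + 40}\right) + 5 = y \left(6 + \sqrt{40}\right) + 5 = y \left(6 + 2 \sqrt{10}\right) + 5 = 5 + y \left(6 + 2 \sqrt{10}\right)$)
$j{\left(-13,10 \right)} m{\left(-4,-1 \right)} = \frac{2 \left(-13 + 2 \cdot 10\right)}{-13 + 10} \left(5 + 2 \left(-1\right) \left(3 + \sqrt{10}\right)\right) = \frac{2 \left(-13 + 20\right)}{-3} \left(5 - \left(6 + 2 \sqrt{10}\right)\right) = 2 \left(- \frac{1}{3}\right) 7 \left(-1 - 2 \sqrt{10}\right) = - \frac{14 \left(-1 - 2 \sqrt{10}\right)}{3} = \frac{14}{3} + \frac{28 \sqrt{10}}{3}$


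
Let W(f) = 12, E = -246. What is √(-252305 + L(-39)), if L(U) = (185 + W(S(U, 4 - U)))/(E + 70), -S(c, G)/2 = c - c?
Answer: I*√488464647/44 ≈ 502.3*I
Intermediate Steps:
S(c, G) = 0 (S(c, G) = -2*(c - c) = -2*0 = 0)
L(U) = -197/176 (L(U) = (185 + 12)/(-246 + 70) = 197/(-176) = 197*(-1/176) = -197/176)
√(-252305 + L(-39)) = √(-252305 - 197/176) = √(-44405877/176) = I*√488464647/44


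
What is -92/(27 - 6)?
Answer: -92/21 ≈ -4.3810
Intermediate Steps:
-92/(27 - 6) = -92/21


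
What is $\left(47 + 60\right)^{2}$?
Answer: $11449$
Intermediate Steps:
$\left(47 + 60\right)^{2} = 107^{2} = 11449$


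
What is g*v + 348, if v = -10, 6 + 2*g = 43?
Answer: 163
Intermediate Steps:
g = 37/2 (g = -3 + (½)*43 = -3 + 43/2 = 37/2 ≈ 18.500)
g*v + 348 = (37/2)*(-10) + 348 = -185 + 348 = 163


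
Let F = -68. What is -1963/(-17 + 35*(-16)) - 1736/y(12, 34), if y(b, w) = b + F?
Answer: 19850/577 ≈ 34.402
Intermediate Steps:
y(b, w) = -68 + b (y(b, w) = b - 68 = -68 + b)
-1963/(-17 + 35*(-16)) - 1736/y(12, 34) = -1963/(-17 + 35*(-16)) - 1736/(-68 + 12) = -1963/(-17 - 560) - 1736/(-56) = -1963/(-577) - 1736*(-1/56) = -1963*(-1/577) + 31 = 1963/577 + 31 = 19850/577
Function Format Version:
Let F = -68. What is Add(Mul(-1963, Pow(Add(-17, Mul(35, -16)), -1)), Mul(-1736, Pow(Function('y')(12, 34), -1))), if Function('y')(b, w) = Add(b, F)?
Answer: Rational(19850, 577) ≈ 34.402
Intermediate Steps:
Function('y')(b, w) = Add(-68, b) (Function('y')(b, w) = Add(b, -68) = Add(-68, b))
Add(Mul(-1963, Pow(Add(-17, Mul(35, -16)), -1)), Mul(-1736, Pow(Function('y')(12, 34), -1))) = Add(Mul(-1963, Pow(Add(-17, Mul(35, -16)), -1)), Mul(-1736, Pow(Add(-68, 12), -1))) = Add(Mul(-1963, Pow(Add(-17, -560), -1)), Mul(-1736, Pow(-56, -1))) = Add(Mul(-1963, Pow(-577, -1)), Mul(-1736, Rational(-1, 56))) = Add(Mul(-1963, Rational(-1, 577)), 31) = Add(Rational(1963, 577), 31) = Rational(19850, 577)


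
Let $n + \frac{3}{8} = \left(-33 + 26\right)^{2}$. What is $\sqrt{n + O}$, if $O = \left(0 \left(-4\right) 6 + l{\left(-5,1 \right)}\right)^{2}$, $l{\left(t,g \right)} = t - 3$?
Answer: $\frac{\sqrt{1802}}{4} \approx 10.612$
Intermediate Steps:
$l{\left(t,g \right)} = -3 + t$
$O = 64$ ($O = \left(0 \left(-4\right) 6 - 8\right)^{2} = \left(0 \cdot 6 - 8\right)^{2} = \left(0 - 8\right)^{2} = \left(-8\right)^{2} = 64$)
$n = \frac{389}{8}$ ($n = - \frac{3}{8} + \left(-33 + 26\right)^{2} = - \frac{3}{8} + \left(-7\right)^{2} = - \frac{3}{8} + 49 = \frac{389}{8} \approx 48.625$)
$\sqrt{n + O} = \sqrt{\frac{389}{8} + 64} = \sqrt{\frac{901}{8}} = \frac{\sqrt{1802}}{4}$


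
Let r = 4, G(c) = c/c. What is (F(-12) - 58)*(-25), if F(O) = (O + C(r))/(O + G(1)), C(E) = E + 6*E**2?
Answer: 1650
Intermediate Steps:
G(c) = 1
F(O) = (100 + O)/(1 + O) (F(O) = (O + 4*(1 + 6*4))/(O + 1) = (O + 4*(1 + 24))/(1 + O) = (O + 4*25)/(1 + O) = (O + 100)/(1 + O) = (100 + O)/(1 + O))
(F(-12) - 58)*(-25) = ((100 - 12)/(1 - 12) - 58)*(-25) = (88/(-11) - 58)*(-25) = (-1/11*88 - 58)*(-25) = (-8 - 58)*(-25) = -66*(-25) = 1650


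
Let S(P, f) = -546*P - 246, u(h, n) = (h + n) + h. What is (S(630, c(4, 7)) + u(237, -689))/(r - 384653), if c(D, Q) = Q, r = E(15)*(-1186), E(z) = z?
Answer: 344441/402443 ≈ 0.85588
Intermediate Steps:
r = -17790 (r = 15*(-1186) = -17790)
u(h, n) = n + 2*h
S(P, f) = -246 - 546*P
(S(630, c(4, 7)) + u(237, -689))/(r - 384653) = ((-246 - 546*630) + (-689 + 2*237))/(-17790 - 384653) = ((-246 - 343980) + (-689 + 474))/(-402443) = (-344226 - 215)*(-1/402443) = -344441*(-1/402443) = 344441/402443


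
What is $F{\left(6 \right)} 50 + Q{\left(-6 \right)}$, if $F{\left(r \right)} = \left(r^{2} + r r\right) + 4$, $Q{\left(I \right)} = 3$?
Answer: $3803$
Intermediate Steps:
$F{\left(r \right)} = 4 + 2 r^{2}$ ($F{\left(r \right)} = \left(r^{2} + r^{2}\right) + 4 = 2 r^{2} + 4 = 4 + 2 r^{2}$)
$F{\left(6 \right)} 50 + Q{\left(-6 \right)} = \left(4 + 2 \cdot 6^{2}\right) 50 + 3 = \left(4 + 2 \cdot 36\right) 50 + 3 = \left(4 + 72\right) 50 + 3 = 76 \cdot 50 + 3 = 3800 + 3 = 3803$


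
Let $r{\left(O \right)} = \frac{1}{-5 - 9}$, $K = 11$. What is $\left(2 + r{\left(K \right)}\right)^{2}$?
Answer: $\frac{729}{196} \approx 3.7194$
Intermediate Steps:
$r{\left(O \right)} = - \frac{1}{14}$ ($r{\left(O \right)} = \frac{1}{-14} = - \frac{1}{14}$)
$\left(2 + r{\left(K \right)}\right)^{2} = \left(2 - \frac{1}{14}\right)^{2} = \left(\frac{27}{14}\right)^{2} = \frac{729}{196}$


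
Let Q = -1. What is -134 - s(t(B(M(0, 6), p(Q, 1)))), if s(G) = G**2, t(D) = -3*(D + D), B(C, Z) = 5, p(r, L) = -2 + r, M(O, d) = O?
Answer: -1034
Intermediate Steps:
t(D) = -6*D
-134 - s(t(B(M(0, 6), p(Q, 1)))) = -134 - (-6*5)**2 = -134 - 1*(-30)**2 = -134 - 1*900 = -134 - 900 = -1034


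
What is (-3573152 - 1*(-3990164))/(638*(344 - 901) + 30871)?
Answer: -139004/108165 ≈ -1.2851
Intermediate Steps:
(-3573152 - 1*(-3990164))/(638*(344 - 901) + 30871) = (-3573152 + 3990164)/(638*(-557) + 30871) = 417012/(-355366 + 30871) = 417012/(-324495) = 417012*(-1/324495) = -139004/108165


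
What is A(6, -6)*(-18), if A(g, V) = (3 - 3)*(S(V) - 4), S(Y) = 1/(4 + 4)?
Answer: 0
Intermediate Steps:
S(Y) = ⅛ (S(Y) = 1/8 = ⅛)
A(g, V) = 0 (A(g, V) = (3 - 3)*(⅛ - 4) = 0*(-31/8) = 0)
A(6, -6)*(-18) = 0*(-18) = 0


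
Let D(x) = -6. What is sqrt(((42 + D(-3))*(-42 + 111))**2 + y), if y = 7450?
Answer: sqrt(6177706) ≈ 2485.5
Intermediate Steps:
sqrt(((42 + D(-3))*(-42 + 111))**2 + y) = sqrt(((42 - 6)*(-42 + 111))**2 + 7450) = sqrt((36*69)**2 + 7450) = sqrt(2484**2 + 7450) = sqrt(6170256 + 7450) = sqrt(6177706)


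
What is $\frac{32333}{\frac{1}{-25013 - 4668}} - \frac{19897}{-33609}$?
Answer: $- \frac{32253743034860}{33609} \approx -9.5968 \cdot 10^{8}$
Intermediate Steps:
$\frac{32333}{\frac{1}{-25013 - 4668}} - \frac{19897}{-33609} = \frac{32333}{\frac{1}{-29681}} - - \frac{19897}{33609} = \frac{32333}{- \frac{1}{29681}} + \frac{19897}{33609} = 32333 \left(-29681\right) + \frac{19897}{33609} = -959675773 + \frac{19897}{33609} = - \frac{32253743034860}{33609}$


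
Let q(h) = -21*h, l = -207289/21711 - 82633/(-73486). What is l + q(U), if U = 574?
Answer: -19245047891875/1595454546 ≈ -12062.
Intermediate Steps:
l = -13438794391/1595454546 (l = -207289*1/21711 - 82633*(-1/73486) = -207289/21711 + 82633/73486 = -13438794391/1595454546 ≈ -8.4232)
l + q(U) = -13438794391/1595454546 - 21*574 = -13438794391/1595454546 - 12054 = -19245047891875/1595454546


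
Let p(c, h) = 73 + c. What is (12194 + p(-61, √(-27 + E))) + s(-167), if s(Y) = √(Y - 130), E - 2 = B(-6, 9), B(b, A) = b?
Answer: 12206 + 3*I*√33 ≈ 12206.0 + 17.234*I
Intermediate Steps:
E = -4 (E = 2 - 6 = -4)
s(Y) = √(-130 + Y)
(12194 + p(-61, √(-27 + E))) + s(-167) = (12194 + (73 - 61)) + √(-130 - 167) = (12194 + 12) + √(-297) = 12206 + 3*I*√33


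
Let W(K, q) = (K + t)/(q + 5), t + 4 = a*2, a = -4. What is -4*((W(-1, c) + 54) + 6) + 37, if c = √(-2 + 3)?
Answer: -583/3 ≈ -194.33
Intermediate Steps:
t = -12 (t = -4 - 4*2 = -4 - 8 = -12)
c = 1 (c = √1 = 1)
W(K, q) = (-12 + K)/(5 + q) (W(K, q) = (K - 12)/(q + 5) = (-12 + K)/(5 + q))
-4*((W(-1, c) + 54) + 6) + 37 = -4*(((-12 - 1)/(5 + 1) + 54) + 6) + 37 = -4*((-13/6 + 54) + 6) + 37 = -4*(311/6 + 6) + 37 = -4*347/6 + 37 = -694/3 + 37 = -583/3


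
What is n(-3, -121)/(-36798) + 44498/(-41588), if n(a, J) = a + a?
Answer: -136432323/127529602 ≈ -1.0698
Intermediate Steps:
n(a, J) = 2*a
n(-3, -121)/(-36798) + 44498/(-41588) = (2*(-3))/(-36798) + 44498/(-41588) = -6*(-1/36798) + 44498*(-1/41588) = 1/6133 - 22249/20794 = -136432323/127529602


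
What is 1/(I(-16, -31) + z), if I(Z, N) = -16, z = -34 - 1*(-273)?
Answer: 1/223 ≈ 0.0044843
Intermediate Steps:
z = 239 (z = -34 + 273 = 239)
1/(I(-16, -31) + z) = 1/(-16 + 239) = 1/223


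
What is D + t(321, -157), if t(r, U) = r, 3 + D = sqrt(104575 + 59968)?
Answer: 318 + sqrt(164543) ≈ 723.64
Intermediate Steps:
D = -3 + sqrt(164543) (D = -3 + sqrt(104575 + 59968) = -3 + sqrt(164543) ≈ 402.64)
D + t(321, -157) = (-3 + sqrt(164543)) + 321 = 318 + sqrt(164543)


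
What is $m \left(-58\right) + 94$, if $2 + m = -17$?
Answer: $1196$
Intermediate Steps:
$m = -19$ ($m = -2 - 17 = -19$)
$m \left(-58\right) + 94 = \left(-19\right) \left(-58\right) + 94 = 1102 + 94 = 1196$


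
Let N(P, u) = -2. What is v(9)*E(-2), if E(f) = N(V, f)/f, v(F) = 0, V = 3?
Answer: 0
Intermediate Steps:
E(f) = -2/f
v(9)*E(-2) = 0*(-2/(-2)) = 0*(-2*(-½)) = 0*1 = 0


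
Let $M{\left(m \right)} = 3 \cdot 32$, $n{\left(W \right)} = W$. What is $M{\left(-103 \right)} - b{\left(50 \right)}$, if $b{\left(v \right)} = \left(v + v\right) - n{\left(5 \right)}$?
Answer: $1$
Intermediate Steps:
$M{\left(m \right)} = 96$
$b{\left(v \right)} = -5 + 2 v$ ($b{\left(v \right)} = \left(v + v\right) - 5 = 2 v - 5 = -5 + 2 v$)
$M{\left(-103 \right)} - b{\left(50 \right)} = 96 - \left(-5 + 2 \cdot 50\right) = 96 - \left(-5 + 100\right) = 96 - 95 = 1$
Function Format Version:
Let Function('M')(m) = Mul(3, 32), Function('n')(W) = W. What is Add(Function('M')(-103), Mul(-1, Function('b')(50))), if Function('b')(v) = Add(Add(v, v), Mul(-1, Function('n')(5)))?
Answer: 1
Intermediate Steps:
Function('M')(m) = 96
Function('b')(v) = Add(-5, Mul(2, v)) (Function('b')(v) = Add(Add(v, v), Mul(-1, 5)) = Add(Mul(2, v), -5) = Add(-5, Mul(2, v)))
Add(Function('M')(-103), Mul(-1, Function('b')(50))) = Add(96, Mul(-1, Add(-5, Mul(2, 50)))) = Add(96, Mul(-1, Add(-5, 100))) = Add(96, Mul(-1, 95)) = Add(96, -95) = 1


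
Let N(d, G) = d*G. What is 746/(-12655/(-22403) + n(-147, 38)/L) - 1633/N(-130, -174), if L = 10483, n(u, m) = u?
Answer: 990695178445997/731582396220 ≈ 1354.2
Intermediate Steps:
N(d, G) = G*d
746/(-12655/(-22403) + n(-147, 38)/L) - 1633/N(-130, -174) = 746/(-12655/(-22403) - 147/10483) - 1633/((-174*(-130))) = 746/(-12655*(-1/22403) - 147*1/10483) - 1633/22620 = 746/(12655/22403 - 147/10483) - 1633*1/22620 = 746/(129369124/234850649) - 1633/22620 = 746*(234850649/129369124) - 1633/22620 = 87599292077/64684562 - 1633/22620 = 990695178445997/731582396220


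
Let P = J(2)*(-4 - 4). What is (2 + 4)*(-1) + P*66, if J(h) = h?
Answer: -1062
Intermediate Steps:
P = -16 (P = 2*(-4 - 4) = 2*(-8) = -16)
(2 + 4)*(-1) + P*66 = (2 + 4)*(-1) - 16*66 = 6*(-1) - 1056 = -6 - 1056 = -1062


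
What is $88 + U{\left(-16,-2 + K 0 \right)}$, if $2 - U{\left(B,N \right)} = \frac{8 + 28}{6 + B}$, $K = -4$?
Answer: $\frac{468}{5} \approx 93.6$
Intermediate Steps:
$U{\left(B,N \right)} = 2 - \frac{36}{6 + B}$ ($U{\left(B,N \right)} = 2 - \frac{8 + 28}{6 + B} = 2 - \frac{36}{6 + B}$)
$88 + U{\left(-16,-2 + K 0 \right)} = 88 + \frac{2 \left(-12 - 16\right)}{6 - 16} = 88 + 2 \frac{1}{-10} \left(-28\right) = 88 + 2 \left(- \frac{1}{10}\right) \left(-28\right) = 88 + \frac{28}{5} = \frac{468}{5}$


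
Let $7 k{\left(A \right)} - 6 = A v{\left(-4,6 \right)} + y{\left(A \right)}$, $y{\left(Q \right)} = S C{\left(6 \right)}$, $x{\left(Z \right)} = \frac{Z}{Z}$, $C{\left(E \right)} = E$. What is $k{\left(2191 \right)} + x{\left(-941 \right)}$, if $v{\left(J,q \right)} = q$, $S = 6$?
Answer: $1885$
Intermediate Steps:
$x{\left(Z \right)} = 1$
$y{\left(Q \right)} = 36$ ($y{\left(Q \right)} = 6 \cdot 6 = 36$)
$k{\left(A \right)} = 6 + \frac{6 A}{7}$ ($k{\left(A \right)} = \frac{6}{7} + \frac{A 6 + 36}{7} = \frac{6}{7} + \frac{6 A + 36}{7} = \frac{6}{7} + \frac{36 + 6 A}{7} = \frac{6}{7} + \left(\frac{36}{7} + \frac{6 A}{7}\right) = 6 + \frac{6 A}{7}$)
$k{\left(2191 \right)} + x{\left(-941 \right)} = \left(6 + \frac{6}{7} \cdot 2191\right) + 1 = \left(6 + 1878\right) + 1 = 1884 + 1 = 1885$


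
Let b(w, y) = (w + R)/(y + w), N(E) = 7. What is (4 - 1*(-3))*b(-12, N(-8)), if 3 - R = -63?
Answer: -378/5 ≈ -75.600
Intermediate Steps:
R = 66 (R = 3 - 1*(-63) = 3 + 63 = 66)
b(w, y) = (66 + w)/(w + y) (b(w, y) = (w + 66)/(y + w) = (66 + w)/(w + y))
(4 - 1*(-3))*b(-12, N(-8)) = (4 - 1*(-3))*((66 - 12)/(-12 + 7)) = (4 + 3)*(54/(-5)) = 7*(-⅕*54) = 7*(-54/5) = -378/5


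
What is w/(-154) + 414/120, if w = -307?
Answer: 8383/1540 ≈ 5.4435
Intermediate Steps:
w/(-154) + 414/120 = -307/(-154) + 414/120 = -307*(-1/154) + 414*(1/120) = 307/154 + 69/20 = 8383/1540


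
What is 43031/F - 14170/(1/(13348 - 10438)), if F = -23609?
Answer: -973510075331/23609 ≈ -4.1235e+7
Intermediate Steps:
43031/F - 14170/(1/(13348 - 10438)) = 43031/(-23609) - 14170/(1/(13348 - 10438)) = 43031*(-1/23609) - 14170/(1/2910) = -43031/23609 - 14170/1/2910 = -43031/23609 - 14170*2910 = -43031/23609 - 41234700 = -973510075331/23609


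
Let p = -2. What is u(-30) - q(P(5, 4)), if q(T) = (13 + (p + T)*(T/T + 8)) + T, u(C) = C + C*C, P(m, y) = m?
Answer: 825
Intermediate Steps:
u(C) = C + C²
q(T) = -5 + 10*T (q(T) = (13 + (-2 + T)*(T/T + 8)) + T = (13 + (-2 + T)*(1 + 8)) + T = (13 + (-2 + T)*9) + T = (13 + (-18 + 9*T)) + T = (-5 + 9*T) + T = -5 + 10*T)
u(-30) - q(P(5, 4)) = -30*(1 - 30) - (-5 + 10*5) = -30*(-29) - (-5 + 50) = 870 - 1*45 = 870 - 45 = 825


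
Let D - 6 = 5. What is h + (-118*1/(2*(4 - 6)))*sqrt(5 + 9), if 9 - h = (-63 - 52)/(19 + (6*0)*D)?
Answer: 286/19 + 59*sqrt(14)/2 ≈ 125.43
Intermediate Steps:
D = 11 (D = 6 + 5 = 11)
h = 286/19 (h = 9 - (-63 - 52)/(19 + (6*0)*11) = 9 - (-115)/(19 + 0*11) = 9 - (-115)/(19 + 0) = 9 - (-115)/19 = 9 - 1*(-115/19) = 9 + 115/19 = 286/19 ≈ 15.053)
h + (-118*1/(2*(4 - 6)))*sqrt(5 + 9) = 286/19 + (-118*1/(2*(4 - 6)))*sqrt(5 + 9) = 286/19 + (-118/(2*(-2)))*sqrt(14) = 286/19 + (-118/(-4))*sqrt(14) = 286/19 + (-118*(-1/4))*sqrt(14) = 286/19 + 59*sqrt(14)/2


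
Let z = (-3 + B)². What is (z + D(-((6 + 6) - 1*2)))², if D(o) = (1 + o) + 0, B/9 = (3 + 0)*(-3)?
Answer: 49660209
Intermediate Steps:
B = -81 (B = 9*((3 + 0)*(-3)) = 9*(3*(-3)) = 9*(-9) = -81)
z = 7056 (z = (-3 - 81)² = (-84)² = 7056)
D(o) = 1 + o
(z + D(-((6 + 6) - 1*2)))² = (7056 + (1 - ((6 + 6) - 1*2)))² = (7056 + (1 - (12 - 2)))² = (7056 + (1 - 1*10))² = (7056 + (1 - 10))² = (7056 - 9)² = 7047² = 49660209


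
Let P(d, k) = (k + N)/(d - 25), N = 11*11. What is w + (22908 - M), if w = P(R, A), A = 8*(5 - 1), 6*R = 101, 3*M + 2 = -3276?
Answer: 3525344/147 ≈ 23982.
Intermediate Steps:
M = -3278/3 (M = -⅔ + (⅓)*(-3276) = -⅔ - 1092 = -3278/3 ≈ -1092.7)
N = 121
R = 101/6 (R = (⅙)*101 = 101/6 ≈ 16.833)
A = 32 (A = 8*4 = 32)
P(d, k) = (121 + k)/(-25 + d) (P(d, k) = (k + 121)/(d - 25) = (121 + k)/(-25 + d))
w = -918/49 (w = (121 + 32)/(-25 + 101/6) = 153/(-49/6) = -6/49*153 = -918/49 ≈ -18.735)
w + (22908 - M) = -918/49 + (22908 - 1*(-3278/3)) = -918/49 + (22908 + 3278/3) = -918/49 + 72002/3 = 3525344/147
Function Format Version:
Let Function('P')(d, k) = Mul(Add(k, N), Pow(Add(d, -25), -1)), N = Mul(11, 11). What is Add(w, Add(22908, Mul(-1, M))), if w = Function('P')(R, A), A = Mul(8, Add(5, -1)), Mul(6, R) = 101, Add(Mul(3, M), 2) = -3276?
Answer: Rational(3525344, 147) ≈ 23982.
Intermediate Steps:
M = Rational(-3278, 3) (M = Add(Rational(-2, 3), Mul(Rational(1, 3), -3276)) = Add(Rational(-2, 3), -1092) = Rational(-3278, 3) ≈ -1092.7)
N = 121
R = Rational(101, 6) (R = Mul(Rational(1, 6), 101) = Rational(101, 6) ≈ 16.833)
A = 32 (A = Mul(8, 4) = 32)
Function('P')(d, k) = Mul(Pow(Add(-25, d), -1), Add(121, k)) (Function('P')(d, k) = Mul(Add(k, 121), Pow(Add(d, -25), -1)) = Mul(Add(121, k), Pow(Add(-25, d), -1)) = Mul(Pow(Add(-25, d), -1), Add(121, k)))
w = Rational(-918, 49) (w = Mul(Pow(Add(-25, Rational(101, 6)), -1), Add(121, 32)) = Mul(Pow(Rational(-49, 6), -1), 153) = Mul(Rational(-6, 49), 153) = Rational(-918, 49) ≈ -18.735)
Add(w, Add(22908, Mul(-1, M))) = Add(Rational(-918, 49), Add(22908, Mul(-1, Rational(-3278, 3)))) = Add(Rational(-918, 49), Add(22908, Rational(3278, 3))) = Add(Rational(-918, 49), Rational(72002, 3)) = Rational(3525344, 147)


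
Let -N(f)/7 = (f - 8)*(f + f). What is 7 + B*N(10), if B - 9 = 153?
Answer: -45353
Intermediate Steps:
N(f) = -14*f*(-8 + f) (N(f) = -7*(f - 8)*(f + f) = -7*(-8 + f)*2*f = -14*f*(-8 + f))
B = 162 (B = 9 + 153 = 162)
7 + B*N(10) = 7 + 162*(14*10*(8 - 1*10)) = 7 + 162*(14*10*(8 - 10)) = 7 + 162*(14*10*(-2)) = 7 + 162*(-280) = 7 - 45360 = -45353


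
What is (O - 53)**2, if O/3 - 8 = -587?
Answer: 3204100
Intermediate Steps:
O = -1737 (O = 24 + 3*(-587) = 24 - 1761 = -1737)
(O - 53)**2 = (-1737 - 53)**2 = (-1790)**2 = 3204100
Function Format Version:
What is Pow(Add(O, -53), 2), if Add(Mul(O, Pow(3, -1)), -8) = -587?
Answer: 3204100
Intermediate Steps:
O = -1737 (O = Add(24, Mul(3, -587)) = Add(24, -1761) = -1737)
Pow(Add(O, -53), 2) = Pow(Add(-1737, -53), 2) = Pow(-1790, 2) = 3204100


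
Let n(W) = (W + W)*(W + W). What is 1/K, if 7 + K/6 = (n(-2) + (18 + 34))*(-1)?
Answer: -1/450 ≈ -0.0022222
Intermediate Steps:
n(W) = 4*W² (n(W) = (2*W)*(2*W) = 4*W²)
K = -450 (K = -42 + 6*((4*(-2)² + (18 + 34))*(-1)) = -42 + 6*((4*4 + 52)*(-1)) = -42 + 6*((16 + 52)*(-1)) = -42 + 6*(68*(-1)) = -42 + 6*(-68) = -42 - 408 = -450)
1/K = 1/(-450) = -1/450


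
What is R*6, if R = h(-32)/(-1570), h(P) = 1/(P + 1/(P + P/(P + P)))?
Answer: 189/1584130 ≈ 0.00011931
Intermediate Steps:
h(P) = 1/(P + 1/(½ + P)) (h(P) = 1/(P + 1/(P + P/((2*P)))) = 1/(P + 1/(P + P*(1/(2*P)))) = 1/(P + 1/(P + ½)) = 1/(P + 1/(½ + P)))
R = 63/3168260 (R = ((1 + 2*(-32))/(2 - 32 + 2*(-32)²))/(-1570) = ((1 - 64)/(2 - 32 + 2*1024))*(-1/1570) = (-63/(2 - 32 + 2048))*(-1/1570) = (-63/2018)*(-1/1570) = ((1/2018)*(-63))*(-1/1570) = -63/2018*(-1/1570) = 63/3168260 ≈ 1.9885e-5)
R*6 = (63/3168260)*6 = 189/1584130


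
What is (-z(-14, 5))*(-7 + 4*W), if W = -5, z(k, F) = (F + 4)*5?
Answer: 1215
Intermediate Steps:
z(k, F) = 20 + 5*F (z(k, F) = (4 + F)*5 = 20 + 5*F)
(-z(-14, 5))*(-7 + 4*W) = (-(20 + 5*5))*(-7 + 4*(-5)) = (-(20 + 25))*(-7 - 20) = -1*45*(-27) = -45*(-27) = 1215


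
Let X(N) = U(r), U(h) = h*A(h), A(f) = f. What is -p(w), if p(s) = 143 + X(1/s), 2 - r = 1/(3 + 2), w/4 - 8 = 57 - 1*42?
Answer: -3656/25 ≈ -146.24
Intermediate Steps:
w = 92 (w = 32 + 4*(57 - 1*42) = 32 + 4*(57 - 42) = 32 + 4*15 = 32 + 60 = 92)
r = 9/5 (r = 2 - 1/(3 + 2) = 2 - 1/5 = 9/5 ≈ 1.8000)
U(h) = h**2 (U(h) = h*h = h**2)
X(N) = 81/25 (X(N) = (9/5)**2 = 81/25)
p(s) = 3656/25 (p(s) = 143 + 81/25 = 3656/25)
-p(w) = -1*3656/25 = -3656/25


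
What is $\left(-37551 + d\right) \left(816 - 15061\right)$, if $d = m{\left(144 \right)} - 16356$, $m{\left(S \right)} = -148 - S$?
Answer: $772064755$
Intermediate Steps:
$d = -16648$ ($d = \left(-148 - 144\right) - 16356 = -292 - 16356 = -16648$)
$\left(-37551 + d\right) \left(816 - 15061\right) = \left(-37551 - 16648\right) \left(816 - 15061\right) = \left(-54199\right) \left(-14245\right) = 772064755$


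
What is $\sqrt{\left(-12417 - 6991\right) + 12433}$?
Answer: $15 i \sqrt{31} \approx 83.516 i$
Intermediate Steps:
$\sqrt{\left(-12417 - 6991\right) + 12433} = \sqrt{-19408 + 12433} = \sqrt{-6975} = 15 i \sqrt{31}$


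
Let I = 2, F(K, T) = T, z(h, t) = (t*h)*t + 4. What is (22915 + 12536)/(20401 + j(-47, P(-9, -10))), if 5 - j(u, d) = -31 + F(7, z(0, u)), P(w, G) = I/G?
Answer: 11817/6811 ≈ 1.7350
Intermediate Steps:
z(h, t) = 4 + h*t**2 (z(h, t) = (h*t)*t + 4 = h*t**2 + 4 = 4 + h*t**2)
P(w, G) = 2/G
j(u, d) = 32 (j(u, d) = 5 - (-31 + (4 + 0*u**2)) = 5 - (-31 + (4 + 0)) = 5 - (-31 + 4) = 5 - 1*(-27) = 5 + 27 = 32)
(22915 + 12536)/(20401 + j(-47, P(-9, -10))) = (22915 + 12536)/(20401 + 32) = 35451/20433 = 35451*(1/20433) = 11817/6811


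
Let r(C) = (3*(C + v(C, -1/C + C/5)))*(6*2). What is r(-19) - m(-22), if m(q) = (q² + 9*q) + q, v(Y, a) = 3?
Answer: -840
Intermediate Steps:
r(C) = 108 + 36*C (r(C) = (3*(C + 3))*(6*2) = (3*(3 + C))*12 = (9 + 3*C)*12 = 108 + 36*C)
m(q) = q² + 10*q
r(-19) - m(-22) = (108 + 36*(-19)) - (-22)*(10 - 22) = (108 - 684) - (-22)*(-12) = -576 - 1*264 = -576 - 264 = -840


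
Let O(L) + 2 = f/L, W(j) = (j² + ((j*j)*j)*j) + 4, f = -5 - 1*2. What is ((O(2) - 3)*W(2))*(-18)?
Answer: 3672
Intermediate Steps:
f = -7 (f = -5 - 2 = -7)
W(j) = 4 + j² + j⁴ (W(j) = (j² + (j²*j)*j) + 4 = (j² + j³*j) + 4 = (j² + j⁴) + 4 = 4 + j² + j⁴)
O(L) = -2 - 7/L
((O(2) - 3)*W(2))*(-18) = (((-2 - 7/2) - 3)*(4 + 2² + 2⁴))*(-18) = (((-2 - 7*½) - 3)*(4 + 4 + 16))*(-18) = (((-2 - 7/2) - 3)*24)*(-18) = ((-11/2 - 3)*24)*(-18) = -17/2*24*(-18) = -204*(-18) = 3672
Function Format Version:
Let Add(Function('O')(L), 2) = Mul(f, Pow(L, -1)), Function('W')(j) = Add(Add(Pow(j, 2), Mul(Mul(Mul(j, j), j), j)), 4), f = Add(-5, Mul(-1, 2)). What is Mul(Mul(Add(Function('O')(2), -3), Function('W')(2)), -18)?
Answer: 3672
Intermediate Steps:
f = -7 (f = Add(-5, -2) = -7)
Function('W')(j) = Add(4, Pow(j, 2), Pow(j, 4)) (Function('W')(j) = Add(Add(Pow(j, 2), Mul(Mul(Pow(j, 2), j), j)), 4) = Add(Add(Pow(j, 2), Mul(Pow(j, 3), j)), 4) = Add(Add(Pow(j, 2), Pow(j, 4)), 4) = Add(4, Pow(j, 2), Pow(j, 4)))
Function('O')(L) = Add(-2, Mul(-7, Pow(L, -1)))
Mul(Mul(Add(Function('O')(2), -3), Function('W')(2)), -18) = Mul(Mul(Add(Add(-2, Mul(-7, Pow(2, -1))), -3), Add(4, Pow(2, 2), Pow(2, 4))), -18) = Mul(Mul(Add(Add(-2, Mul(-7, Rational(1, 2))), -3), Add(4, 4, 16)), -18) = Mul(Mul(Add(Add(-2, Rational(-7, 2)), -3), 24), -18) = Mul(Mul(Add(Rational(-11, 2), -3), 24), -18) = Mul(Mul(Rational(-17, 2), 24), -18) = Mul(-204, -18) = 3672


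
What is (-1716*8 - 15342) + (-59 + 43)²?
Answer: -28814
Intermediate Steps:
(-1716*8 - 15342) + (-59 + 43)² = (-13728 - 15342) + (-16)² = -29070 + 256 = -28814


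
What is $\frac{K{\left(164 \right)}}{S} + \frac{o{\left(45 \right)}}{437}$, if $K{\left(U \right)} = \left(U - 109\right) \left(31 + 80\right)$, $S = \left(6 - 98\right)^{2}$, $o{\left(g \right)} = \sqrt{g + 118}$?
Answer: $\frac{6105}{8464} + \frac{\sqrt{163}}{437} \approx 0.75051$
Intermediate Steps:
$o{\left(g \right)} = \sqrt{118 + g}$
$S = 8464$ ($S = \left(-92\right)^{2} = 8464$)
$K{\left(U \right)} = -12099 + 111 U$ ($K{\left(U \right)} = \left(-109 + U\right) 111 = -12099 + 111 U$)
$\frac{K{\left(164 \right)}}{S} + \frac{o{\left(45 \right)}}{437} = \frac{-12099 + 111 \cdot 164}{8464} + \frac{\sqrt{118 + 45}}{437} = \left(-12099 + 18204\right) \frac{1}{8464} + \sqrt{163} \cdot \frac{1}{437} = 6105 \cdot \frac{1}{8464} + \frac{\sqrt{163}}{437} = \frac{6105}{8464} + \frac{\sqrt{163}}{437}$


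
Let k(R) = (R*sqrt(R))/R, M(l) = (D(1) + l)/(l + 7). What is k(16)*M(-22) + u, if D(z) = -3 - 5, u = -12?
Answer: -4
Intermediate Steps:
D(z) = -8
M(l) = (-8 + l)/(7 + l) (M(l) = (-8 + l)/(l + 7) = (-8 + l)/(7 + l))
k(R) = sqrt(R) (k(R) = R**(3/2)/R = sqrt(R))
k(16)*M(-22) + u = sqrt(16)*((-8 - 22)/(7 - 22)) - 12 = 4*(-30/(-15)) - 12 = 4*(-1/15*(-30)) - 12 = 4*2 - 12 = 8 - 12 = -4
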